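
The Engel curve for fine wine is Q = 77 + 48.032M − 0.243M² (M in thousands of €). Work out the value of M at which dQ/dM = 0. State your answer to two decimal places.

dQ/dM = 48.032 − 0.486M.
The good is inferior where dQ/dM < 0. Setting dQ/dM = 0 gives M = 48.032 / 0.486 = 98.83.

98.83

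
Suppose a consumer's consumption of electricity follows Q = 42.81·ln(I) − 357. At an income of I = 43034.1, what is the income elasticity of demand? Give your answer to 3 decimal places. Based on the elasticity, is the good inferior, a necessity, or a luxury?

0.429 (necessity)

At I = 43034.1: Q = 99.772.
dQ/dI = 42.81/I = 0.000994793 at this income.
η = (dQ/dI)·(I/Q) = 0.000994793 × (43034.1/99.772) = 0.429.
Since 0 < η < 1, the good is a necessity.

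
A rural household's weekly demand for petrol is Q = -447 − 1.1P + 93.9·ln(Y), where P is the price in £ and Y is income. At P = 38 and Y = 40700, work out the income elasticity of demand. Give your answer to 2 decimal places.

At P = 38, Y = 40700: Q = 507.853.
Holding P constant, ∂Q/∂Y = 93.9/Y = 0.00230713.
η_Y = (∂Q/∂Y)·(Y/Q) = 0.00230713 × (40700/507.853) = 0.18.

0.18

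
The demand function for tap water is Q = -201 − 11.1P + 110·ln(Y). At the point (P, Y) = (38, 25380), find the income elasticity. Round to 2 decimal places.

At P = 38, Y = 25380: Q = 492.789.
Holding P constant, ∂Q/∂Y = 110/Y = 0.00433412.
η_Y = (∂Q/∂Y)·(Y/Q) = 0.00433412 × (25380/492.789) = 0.22.

0.22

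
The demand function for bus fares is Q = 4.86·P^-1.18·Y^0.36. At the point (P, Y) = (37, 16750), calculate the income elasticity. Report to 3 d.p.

For a multiplicative demand Q = A·P^α·Y^β, the income elasticity is β everywhere.
Here β = 0.36, so η = 0.360.

0.360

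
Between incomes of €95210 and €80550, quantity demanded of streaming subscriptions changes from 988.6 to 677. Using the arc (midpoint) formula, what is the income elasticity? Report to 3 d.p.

2.243

ΔQ = 677 − 988.6 = -311.6; midpoint Q̄ = (988.6 + 677)/2 = 832.8.
ΔI = 80550 − 95210 = -14660; midpoint Ī = (95210 + 80550)/2 = 87880.
η = (ΔQ/Q̄) ÷ (ΔI/Ī) = (-311.6/832.8) ÷ (-14660/87880) = 2.243.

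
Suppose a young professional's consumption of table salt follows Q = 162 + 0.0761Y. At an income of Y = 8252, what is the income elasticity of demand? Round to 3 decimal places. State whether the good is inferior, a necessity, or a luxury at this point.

0.795 (necessity)

At Y = 8252: Q = 789.977.
dQ/dY = 0.0761.
η = (dQ/dY)·(Y/Q) = 0.0761 × (8252/789.977) = 0.795.
Since 0 < η < 1, the good is a necessity.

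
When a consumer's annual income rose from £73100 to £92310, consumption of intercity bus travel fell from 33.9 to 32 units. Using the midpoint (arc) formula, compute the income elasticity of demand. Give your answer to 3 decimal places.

ΔQ = 32 − 33.9 = -1.9; midpoint Q̄ = (33.9 + 32)/2 = 32.95.
ΔI = 92310 − 73100 = 19210; midpoint Ī = (73100 + 92310)/2 = 82705.
η = (ΔQ/Q̄) ÷ (ΔI/Ī) = (-1.9/32.95) ÷ (19210/82705) = -0.248.

-0.248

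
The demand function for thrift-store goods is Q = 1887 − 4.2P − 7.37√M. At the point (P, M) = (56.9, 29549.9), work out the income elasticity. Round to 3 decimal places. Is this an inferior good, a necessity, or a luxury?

-1.662 (inferior good)

At P = 56.9, M = 29549.9: Q = 381.111.
Holding P constant, ∂Q/∂M = -7.37/(2√M) = -0.0214368.
η_M = (∂Q/∂M)·(M/Q) = -0.0214368 × (29549.9/381.111) = -1.662.
Since η < 0, this is an inferior good.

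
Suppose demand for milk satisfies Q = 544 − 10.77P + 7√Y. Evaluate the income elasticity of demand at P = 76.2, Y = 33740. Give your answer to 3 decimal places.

0.637

At P = 76.2, Y = 33740: Q = 1009.118.
Holding P constant, ∂Q/∂Y = 7/(2√Y) = 0.0190544.
η_Y = (∂Q/∂Y)·(Y/Q) = 0.0190544 × (33740/1009.118) = 0.637.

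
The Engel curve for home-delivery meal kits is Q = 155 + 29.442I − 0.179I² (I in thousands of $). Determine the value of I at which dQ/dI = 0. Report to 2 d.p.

dQ/dI = 29.442 − 0.358I.
The good is inferior where dQ/dI < 0. Setting dQ/dI = 0 gives I = 29.442 / 0.358 = 82.24.

82.24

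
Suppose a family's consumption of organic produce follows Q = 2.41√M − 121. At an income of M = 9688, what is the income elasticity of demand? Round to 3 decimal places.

1.021

At M = 9688: Q = 116.211.
dQ/dM = 2.41/(2√M) = 0.0122425 at this income.
η = (dQ/dM)·(M/Q) = 0.0122425 × (9688/116.211) = 1.021.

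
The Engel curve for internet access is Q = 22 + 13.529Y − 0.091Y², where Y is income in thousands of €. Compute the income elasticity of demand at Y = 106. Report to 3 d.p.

-1.409

At Y = 106: Q = 433.5980.
dQ/dY = 13.529 − 0.182Y = -5.76300.
η = (dQ/dY)·(Y/Q) = -5.76300 × (106/433.5980) = -1.409.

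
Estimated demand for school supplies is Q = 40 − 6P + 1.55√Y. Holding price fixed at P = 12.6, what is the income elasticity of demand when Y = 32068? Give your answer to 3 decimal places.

0.574

At P = 12.6, Y = 32068: Q = 241.967.
Holding P constant, ∂Q/∂Y = 1.55/(2√Y) = 0.00432779.
η_Y = (∂Q/∂Y)·(Y/Q) = 0.00432779 × (32068/241.967) = 0.574.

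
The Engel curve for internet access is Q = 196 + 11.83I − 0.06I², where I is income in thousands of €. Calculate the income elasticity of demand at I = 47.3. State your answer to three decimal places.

0.468

At I = 47.3: Q = 621.3216.
dQ/dI = 11.83 − 0.12I = 6.15400.
η = (dQ/dI)·(I/Q) = 6.15400 × (47.3/621.3216) = 0.468.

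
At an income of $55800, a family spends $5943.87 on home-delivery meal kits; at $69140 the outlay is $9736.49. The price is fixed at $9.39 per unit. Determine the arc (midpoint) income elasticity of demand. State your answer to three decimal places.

With a constant price, Q₁ = 5943.87/9.39 = 633.000 and Q₂ = 9736.49/9.39 = 1036.900 (equivalently, work directly with expenditure since P cancels).
Midpoint %ΔQ = (9736.49 − 5943.87)/7840.18 = 0.48374; midpoint %ΔI = (69140 − 55800)/62470 = 0.21354.
η = 0.48374 / 0.21354 = 2.265.

2.265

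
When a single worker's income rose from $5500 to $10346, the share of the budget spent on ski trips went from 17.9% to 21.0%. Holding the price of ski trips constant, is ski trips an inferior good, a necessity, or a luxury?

luxury

The budget share rises as income rises, so η > 1.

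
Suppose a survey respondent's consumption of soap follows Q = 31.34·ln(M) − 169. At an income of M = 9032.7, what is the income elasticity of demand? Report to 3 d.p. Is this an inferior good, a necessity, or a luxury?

0.269 (necessity)

At M = 9032.7: Q = 116.464.
dQ/dM = 31.34/M = 0.00346962 at this income.
η = (dQ/dM)·(M/Q) = 0.00346962 × (9032.7/116.464) = 0.269.
Since 0 < η < 1, the good is a necessity.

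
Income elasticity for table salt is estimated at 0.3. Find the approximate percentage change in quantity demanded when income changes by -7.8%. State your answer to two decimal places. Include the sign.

-2.34%

%ΔQ ≈ η × %ΔI = 0.3 × (-7.8%) = -2.34%.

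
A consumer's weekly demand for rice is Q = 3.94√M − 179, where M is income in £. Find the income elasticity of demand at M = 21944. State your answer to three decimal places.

0.721

At M = 21944: Q = 404.652.
dQ/dM = 3.94/(2√M) = 0.0132987 at this income.
η = (dQ/dM)·(M/Q) = 0.0132987 × (21944/404.652) = 0.721.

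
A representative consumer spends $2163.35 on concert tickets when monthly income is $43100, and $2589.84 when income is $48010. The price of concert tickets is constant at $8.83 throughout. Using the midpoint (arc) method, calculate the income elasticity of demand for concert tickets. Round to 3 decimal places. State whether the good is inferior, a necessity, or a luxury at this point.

With a constant price, Q₁ = 2163.35/8.83 = 245.000 and Q₂ = 2589.84/8.83 = 293.300 (equivalently, work directly with expenditure since P cancels).
Midpoint %ΔQ = (2589.84 − 2163.35)/2376.60 = 0.17945; midpoint %ΔI = (48010 − 43100)/45555 = 0.10778.
η = 0.17945 / 0.10778 = 1.665.
η > 1 ⇒ luxury.

1.665 (luxury)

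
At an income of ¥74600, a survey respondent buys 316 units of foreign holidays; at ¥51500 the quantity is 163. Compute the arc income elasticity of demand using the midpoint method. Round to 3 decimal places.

ΔQ = 163 − 316 = -153; midpoint Q̄ = (316 + 163)/2 = 239.5.
ΔI = 51500 − 74600 = -23100; midpoint Ī = (74600 + 51500)/2 = 63050.
η = (ΔQ/Q̄) ÷ (ΔI/Ī) = (-153/239.5) ÷ (-23100/63050) = 1.744.

1.744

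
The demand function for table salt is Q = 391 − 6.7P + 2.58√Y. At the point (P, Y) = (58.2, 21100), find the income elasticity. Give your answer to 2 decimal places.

At P = 58.2, Y = 21100: Q = 375.827.
Holding P constant, ∂Q/∂Y = 2.58/(2√Y) = 0.00888073.
η_Y = (∂Q/∂Y)·(Y/Q) = 0.00888073 × (21100/375.827) = 0.50.

0.50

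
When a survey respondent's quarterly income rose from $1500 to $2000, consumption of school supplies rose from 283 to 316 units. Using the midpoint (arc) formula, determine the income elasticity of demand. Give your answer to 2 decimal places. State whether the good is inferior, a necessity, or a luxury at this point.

0.39 (necessity)

ΔQ = 316 − 283 = 33; midpoint Q̄ = (283 + 316)/2 = 299.5.
ΔI = 2000 − 1500 = 500; midpoint Ī = (1500 + 2000)/2 = 1750.
η = (ΔQ/Q̄) ÷ (ΔI/Ī) = (33/299.5) ÷ (500/1750) = 0.39.
0 < η < 1 ⇒ necessity.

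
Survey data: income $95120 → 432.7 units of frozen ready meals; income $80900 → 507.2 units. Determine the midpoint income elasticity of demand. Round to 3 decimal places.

-0.981

ΔQ = 507.2 − 432.7 = 74.5; midpoint Q̄ = (432.7 + 507.2)/2 = 469.95.
ΔI = 80900 − 95120 = -14220; midpoint Ī = (95120 + 80900)/2 = 88010.
η = (ΔQ/Q̄) ÷ (ΔI/Ī) = (74.5/469.95) ÷ (-14220/88010) = -0.981.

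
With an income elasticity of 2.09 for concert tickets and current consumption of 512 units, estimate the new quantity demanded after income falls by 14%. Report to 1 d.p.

362.2

%ΔQ ≈ η × %ΔI = 2.09 × (-14%) = -29.26%.
New Q ≈ 512 × (1 − 0.2926) = 362.2.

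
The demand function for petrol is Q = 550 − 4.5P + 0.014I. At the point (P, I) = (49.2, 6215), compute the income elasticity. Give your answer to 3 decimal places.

At P = 49.2, I = 6215: Q = 415.610.
Holding P constant, ∂Q/∂I = 0.014.
η_I = (∂Q/∂I)·(I/Q) = 0.014 × (6215/415.610) = 0.209.

0.209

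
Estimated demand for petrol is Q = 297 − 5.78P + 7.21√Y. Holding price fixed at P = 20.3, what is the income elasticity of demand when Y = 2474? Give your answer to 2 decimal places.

0.33

At P = 20.3, Y = 2474: Q = 538.287.
Holding P constant, ∂Q/∂Y = 7.21/(2√Y) = 0.0724779.
η_Y = (∂Q/∂Y)·(Y/Q) = 0.0724779 × (2474/538.287) = 0.33.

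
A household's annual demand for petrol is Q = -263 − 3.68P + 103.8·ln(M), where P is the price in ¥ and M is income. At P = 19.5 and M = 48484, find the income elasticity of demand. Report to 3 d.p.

At P = 19.5, M = 48484: Q = 785.137.
Holding P constant, ∂Q/∂M = 103.8/M = 0.00214091.
η_M = (∂Q/∂M)·(M/Q) = 0.00214091 × (48484/785.137) = 0.132.

0.132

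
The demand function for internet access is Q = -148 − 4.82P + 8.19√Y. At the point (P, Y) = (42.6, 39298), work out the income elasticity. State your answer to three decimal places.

At P = 42.6, Y = 39298: Q = 1270.231.
Holding P constant, ∂Q/∂Y = 8.19/(2√Y) = 0.0206571.
η_Y = (∂Q/∂Y)·(Y/Q) = 0.0206571 × (39298/1270.231) = 0.639.

0.639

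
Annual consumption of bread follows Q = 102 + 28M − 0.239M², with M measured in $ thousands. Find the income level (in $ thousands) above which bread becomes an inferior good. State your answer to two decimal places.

dQ/dM = 28 − 0.478M.
The good is inferior where dQ/dM < 0. Setting dQ/dM = 0 gives M = 28 / 0.478 = 58.58.

58.58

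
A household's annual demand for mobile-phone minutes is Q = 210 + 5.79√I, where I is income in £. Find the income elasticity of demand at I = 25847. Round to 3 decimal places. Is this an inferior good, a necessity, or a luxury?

At I = 25847: Q = 1140.858.
dQ/dI = 5.79/(2√I) = 0.0180071 at this income.
η = (dQ/dI)·(I/Q) = 0.0180071 × (25847/1140.858) = 0.408.
Since 0 < η < 1, the good is a necessity.

0.408 (necessity)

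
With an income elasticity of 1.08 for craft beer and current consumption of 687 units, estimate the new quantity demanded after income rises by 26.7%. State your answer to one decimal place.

885.1

%ΔQ ≈ η × %ΔI = 1.08 × 26.7% = 28.836%.
New Q ≈ 687 × (1 + 0.28836) = 885.1.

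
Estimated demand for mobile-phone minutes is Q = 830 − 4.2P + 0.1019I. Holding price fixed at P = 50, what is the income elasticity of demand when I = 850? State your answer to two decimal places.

0.12

At P = 50, I = 850: Q = 706.615.
Holding P constant, ∂Q/∂I = 0.1019.
η_I = (∂Q/∂I)·(I/Q) = 0.1019 × (850/706.615) = 0.12.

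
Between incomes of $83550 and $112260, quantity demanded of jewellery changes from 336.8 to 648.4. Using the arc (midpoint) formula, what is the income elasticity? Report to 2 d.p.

2.16

ΔQ = 648.4 − 336.8 = 311.6; midpoint Q̄ = (336.8 + 648.4)/2 = 492.6.
ΔI = 112260 − 83550 = 28710; midpoint Ī = (83550 + 112260)/2 = 97905.
η = (ΔQ/Q̄) ÷ (ΔI/Ī) = (311.6/492.6) ÷ (28710/97905) = 2.16.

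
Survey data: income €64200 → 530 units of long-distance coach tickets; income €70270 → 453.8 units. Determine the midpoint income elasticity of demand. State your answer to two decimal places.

-1.72

ΔQ = 453.8 − 530 = -76.2; midpoint Q̄ = (530 + 453.8)/2 = 491.9.
ΔI = 70270 − 64200 = 6070; midpoint Ī = (64200 + 70270)/2 = 67235.
η = (ΔQ/Q̄) ÷ (ΔI/Ī) = (-76.2/491.9) ÷ (6070/67235) = -1.72.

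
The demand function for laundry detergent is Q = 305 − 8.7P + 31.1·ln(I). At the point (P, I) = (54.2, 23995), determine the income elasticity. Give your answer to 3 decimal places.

At P = 54.2, I = 23995: Q = 147.122.
Holding P constant, ∂Q/∂I = 31.1/I = 0.0012961.
η_I = (∂Q/∂I)·(I/Q) = 0.0012961 × (23995/147.122) = 0.211.

0.211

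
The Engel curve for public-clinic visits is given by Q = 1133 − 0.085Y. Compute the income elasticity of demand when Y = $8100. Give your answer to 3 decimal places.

At Y = 8100: Q = 444.500.
dQ/dY = −0.085.
η = (dQ/dY)·(Y/Q) = -0.085 × (8100/444.500) = -1.549.

-1.549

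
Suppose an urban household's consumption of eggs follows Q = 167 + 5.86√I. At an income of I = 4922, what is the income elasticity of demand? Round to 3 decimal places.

At I = 4922: Q = 578.120.
dQ/dI = 5.86/(2√I) = 0.0417635 at this income.
η = (dQ/dI)·(I/Q) = 0.0417635 × (4922/578.120) = 0.356.

0.356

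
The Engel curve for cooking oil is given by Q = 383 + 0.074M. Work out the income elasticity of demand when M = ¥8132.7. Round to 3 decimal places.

At M = 8132.7: Q = 984.820.
dQ/dM = 0.074.
η = (dQ/dM)·(M/Q) = 0.074 × (8132.7/984.820) = 0.611.

0.611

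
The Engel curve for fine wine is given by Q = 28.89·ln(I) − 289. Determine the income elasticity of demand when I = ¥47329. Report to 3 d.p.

1.313

At I = 47329: Q = 21.997.
dQ/dI = 28.89/I = 0.000610408 at this income.
η = (dQ/dI)·(I/Q) = 0.000610408 × (47329/21.997) = 1.313.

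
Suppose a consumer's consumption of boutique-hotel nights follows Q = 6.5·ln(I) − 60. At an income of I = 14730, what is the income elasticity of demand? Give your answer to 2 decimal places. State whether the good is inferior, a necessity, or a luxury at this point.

2.73 (luxury)

At I = 14730: Q = 2.385.
dQ/dI = 6.5/I = 0.000441276 at this income.
η = (dQ/dI)·(I/Q) = 0.000441276 × (14730/2.385) = 2.73.
Since η > 1, the good is a luxury.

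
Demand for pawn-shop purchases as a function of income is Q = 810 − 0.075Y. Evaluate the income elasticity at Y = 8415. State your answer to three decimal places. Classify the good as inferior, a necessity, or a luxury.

At Y = 8415: Q = 178.875.
dQ/dY = −0.075.
η = (dQ/dY)·(Y/Q) = -0.075 × (8415/178.875) = -3.528.
Since η < 0, the good is an inferior good.

-3.528 (inferior good)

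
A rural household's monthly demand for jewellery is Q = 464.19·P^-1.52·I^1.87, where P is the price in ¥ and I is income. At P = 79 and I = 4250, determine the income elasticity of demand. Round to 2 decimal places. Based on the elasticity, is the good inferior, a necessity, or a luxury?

1.87 (luxury)

For a multiplicative demand Q = A·P^α·I^β, the income elasticity is β everywhere.
Here β = 1.87, so η = 1.87.
Since η > 1, this is a luxury.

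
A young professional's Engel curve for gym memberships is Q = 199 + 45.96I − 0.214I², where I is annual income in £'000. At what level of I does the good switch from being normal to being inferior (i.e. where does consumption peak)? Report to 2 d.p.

dQ/dI = 45.96 − 0.428I.
The good is inferior where dQ/dI < 0. Setting dQ/dI = 0 gives I = 45.96 / 0.428 = 107.38.

107.38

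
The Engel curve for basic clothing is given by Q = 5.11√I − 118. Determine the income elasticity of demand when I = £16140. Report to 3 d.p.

0.611

At I = 16140: Q = 531.191.
dQ/dI = 5.11/(2√I) = 0.0201113 at this income.
η = (dQ/dI)·(I/Q) = 0.0201113 × (16140/531.191) = 0.611.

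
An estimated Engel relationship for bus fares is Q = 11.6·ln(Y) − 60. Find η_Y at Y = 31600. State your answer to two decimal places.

0.19

At Y = 31600: Q = 60.187.
dQ/dY = 11.6/Y = 0.000367089 at this income.
η = (dQ/dY)·(Y/Q) = 0.000367089 × (31600/60.187) = 0.19.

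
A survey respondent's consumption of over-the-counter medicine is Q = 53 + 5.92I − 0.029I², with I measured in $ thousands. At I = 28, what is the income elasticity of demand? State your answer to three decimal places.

0.614

At I = 28: Q = 196.0240.
dQ/dI = 5.92 − 0.058I = 4.29600.
η = (dQ/dI)·(I/Q) = 4.29600 × (28/196.0240) = 0.614.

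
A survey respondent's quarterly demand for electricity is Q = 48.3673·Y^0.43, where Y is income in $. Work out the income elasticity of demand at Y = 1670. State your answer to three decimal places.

0.430

For Q = A·Y^β the income elasticity is constant and equal to β.
Here β = 0.43, so η = 0.430.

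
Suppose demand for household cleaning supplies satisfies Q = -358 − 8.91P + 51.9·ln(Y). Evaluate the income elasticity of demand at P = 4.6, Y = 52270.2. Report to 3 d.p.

At P = 4.6, Y = 52270.2: Q = 164.865.
Holding P constant, ∂Q/∂Y = 51.9/Y = 0.000992918.
η_Y = (∂Q/∂Y)·(Y/Q) = 0.000992918 × (52270.2/164.865) = 0.315.

0.315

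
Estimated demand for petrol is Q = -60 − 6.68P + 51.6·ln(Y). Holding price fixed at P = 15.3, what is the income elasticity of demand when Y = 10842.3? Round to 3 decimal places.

At P = 15.3, Y = 10842.3: Q = 317.222.
Holding P constant, ∂Q/∂Y = 51.6/Y = 0.00475914.
η_Y = (∂Q/∂Y)·(Y/Q) = 0.00475914 × (10842.3/317.222) = 0.163.

0.163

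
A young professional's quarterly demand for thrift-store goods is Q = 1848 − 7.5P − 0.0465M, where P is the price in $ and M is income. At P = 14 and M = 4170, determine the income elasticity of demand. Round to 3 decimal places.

-0.125

At P = 14, M = 4170: Q = 1549.095.
Holding P constant, ∂Q/∂M = −0.0465.
η_M = (∂Q/∂M)·(M/Q) = -0.0465 × (4170/1549.095) = -0.125.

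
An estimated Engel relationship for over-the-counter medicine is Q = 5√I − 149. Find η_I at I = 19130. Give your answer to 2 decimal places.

0.64

At I = 19130: Q = 542.556.
dQ/dI = 5/(2√I) = 0.0180752 at this income.
η = (dQ/dI)·(I/Q) = 0.0180752 × (19130/542.556) = 0.64.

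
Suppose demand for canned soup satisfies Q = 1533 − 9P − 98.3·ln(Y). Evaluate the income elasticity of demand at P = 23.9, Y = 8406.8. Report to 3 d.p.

At P = 23.9, Y = 8406.8: Q = 429.583.
Holding P constant, ∂Q/∂Y = -98.3/Y = -0.0116929.
η_Y = (∂Q/∂Y)·(Y/Q) = -0.0116929 × (8406.8/429.583) = -0.229.

-0.229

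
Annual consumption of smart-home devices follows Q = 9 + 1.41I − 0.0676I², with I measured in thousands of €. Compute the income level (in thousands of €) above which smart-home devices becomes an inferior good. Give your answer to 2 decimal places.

dQ/dI = 1.41 − 0.1352I.
The good is inferior where dQ/dI < 0. Setting dQ/dI = 0 gives I = 1.41 / 0.1352 = 10.43.

10.43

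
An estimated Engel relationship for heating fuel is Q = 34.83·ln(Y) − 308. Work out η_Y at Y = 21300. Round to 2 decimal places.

At Y = 21300: Q = 39.132.
dQ/dY = 34.83/Y = 0.00163521 at this income.
η = (dQ/dY)·(Y/Q) = 0.00163521 × (21300/39.132) = 0.89.

0.89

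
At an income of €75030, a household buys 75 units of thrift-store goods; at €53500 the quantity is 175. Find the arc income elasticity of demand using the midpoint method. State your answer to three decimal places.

-2.388

ΔQ = 175 − 75 = 100; midpoint Q̄ = (75 + 175)/2 = 125.
ΔI = 53500 − 75030 = -21530; midpoint Ī = (75030 + 53500)/2 = 64265.
η = (ΔQ/Q̄) ÷ (ΔI/Ī) = (100/125) ÷ (-21530/64265) = -2.388.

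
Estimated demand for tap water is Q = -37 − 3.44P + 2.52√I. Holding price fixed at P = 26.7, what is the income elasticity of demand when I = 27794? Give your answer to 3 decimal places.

0.721

At P = 26.7, I = 27794: Q = 291.275.
Holding P constant, ∂Q/∂I = 2.52/(2√I) = 0.00755779.
η_I = (∂Q/∂I)·(I/Q) = 0.00755779 × (27794/291.275) = 0.721.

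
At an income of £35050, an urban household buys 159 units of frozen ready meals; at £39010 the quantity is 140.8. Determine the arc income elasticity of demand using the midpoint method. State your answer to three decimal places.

ΔQ = 140.8 − 159 = -18.2; midpoint Q̄ = (159 + 140.8)/2 = 149.9.
ΔI = 39010 − 35050 = 3960; midpoint Ī = (35050 + 39010)/2 = 37030.
η = (ΔQ/Q̄) ÷ (ΔI/Ī) = (-18.2/149.9) ÷ (3960/37030) = -1.135.

-1.135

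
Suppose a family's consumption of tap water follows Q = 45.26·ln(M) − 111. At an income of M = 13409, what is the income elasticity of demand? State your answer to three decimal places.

0.142

At M = 13409: Q = 319.137.
dQ/dM = 45.26/M = 0.00337534 at this income.
η = (dQ/dM)·(M/Q) = 0.00337534 × (13409/319.137) = 0.142.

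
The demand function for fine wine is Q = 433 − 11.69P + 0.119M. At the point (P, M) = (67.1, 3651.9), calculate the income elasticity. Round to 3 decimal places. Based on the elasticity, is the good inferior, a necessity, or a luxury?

5.225 (luxury)

At P = 67.1, M = 3651.9: Q = 83.177.
Holding P constant, ∂Q/∂M = 0.119.
η_M = (∂Q/∂M)·(M/Q) = 0.119 × (3651.9/83.177) = 5.225.
Since η > 1, this is a luxury.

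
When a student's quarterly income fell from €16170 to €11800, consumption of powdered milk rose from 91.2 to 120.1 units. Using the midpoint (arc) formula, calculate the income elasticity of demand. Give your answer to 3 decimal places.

-0.875

ΔQ = 120.1 − 91.2 = 28.9; midpoint Q̄ = (91.2 + 120.1)/2 = 105.65.
ΔI = 11800 − 16170 = -4370; midpoint Ī = (16170 + 11800)/2 = 13985.
η = (ΔQ/Q̄) ÷ (ΔI/Ī) = (28.9/105.65) ÷ (-4370/13985) = -0.875.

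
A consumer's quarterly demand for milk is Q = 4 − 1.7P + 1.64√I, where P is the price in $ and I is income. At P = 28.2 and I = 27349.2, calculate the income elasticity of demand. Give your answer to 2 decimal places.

At P = 28.2, I = 27349.2: Q = 227.277.
Holding P constant, ∂Q/∂I = 1.64/(2√I) = 0.0049584.
η_I = (∂Q/∂I)·(I/Q) = 0.0049584 × (27349.2/227.277) = 0.60.

0.60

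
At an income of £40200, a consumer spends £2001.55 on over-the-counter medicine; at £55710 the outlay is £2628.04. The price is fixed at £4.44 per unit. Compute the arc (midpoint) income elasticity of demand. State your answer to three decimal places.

0.837

With a constant price, Q₁ = 2001.55/4.44 = 450.800 and Q₂ = 2628.04/4.44 = 591.901 (equivalently, work directly with expenditure since P cancels).
Midpoint %ΔQ = (2628.04 − 2001.55)/2314.80 = 0.27065; midpoint %ΔI = (55710 − 40200)/47955 = 0.32343.
η = 0.27065 / 0.32343 = 0.837.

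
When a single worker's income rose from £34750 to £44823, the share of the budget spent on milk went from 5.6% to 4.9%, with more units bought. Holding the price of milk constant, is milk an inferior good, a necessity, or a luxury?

Quantity rises but the budget share falls as income rises, so 0 < η < 1.

necessity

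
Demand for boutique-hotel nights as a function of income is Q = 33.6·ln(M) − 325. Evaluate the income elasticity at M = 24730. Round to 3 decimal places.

2.257

At M = 24730: Q = 14.890.
dQ/dM = 33.6/M = 0.00135867 at this income.
η = (dQ/dM)·(M/Q) = 0.00135867 × (24730/14.890) = 2.257.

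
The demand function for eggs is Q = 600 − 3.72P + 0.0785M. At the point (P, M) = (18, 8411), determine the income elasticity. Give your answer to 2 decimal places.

0.55

At P = 18, M = 8411: Q = 1193.304.
Holding P constant, ∂Q/∂M = 0.0785.
η_M = (∂Q/∂M)·(M/Q) = 0.0785 × (8411/1193.304) = 0.55.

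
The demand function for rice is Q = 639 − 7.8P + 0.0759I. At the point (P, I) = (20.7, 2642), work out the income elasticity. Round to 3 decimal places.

0.296

At P = 20.7, I = 2642: Q = 678.068.
Holding P constant, ∂Q/∂I = 0.0759.
η_I = (∂Q/∂I)·(I/Q) = 0.0759 × (2642/678.068) = 0.296.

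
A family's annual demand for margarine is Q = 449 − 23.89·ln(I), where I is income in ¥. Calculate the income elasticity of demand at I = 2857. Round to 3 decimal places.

-0.092

At I = 2857: Q = 258.895.
dQ/dI = -23.89/I = -0.00836192 at this income.
η = (dQ/dI)·(I/Q) = -0.00836192 × (2857/258.895) = -0.092.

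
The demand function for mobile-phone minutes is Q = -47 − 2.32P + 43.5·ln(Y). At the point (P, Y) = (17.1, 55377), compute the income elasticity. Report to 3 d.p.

At P = 17.1, Y = 55377: Q = 388.432.
Holding P constant, ∂Q/∂Y = 43.5/Y = 0.000785525.
η_Y = (∂Q/∂Y)·(Y/Q) = 0.000785525 × (55377/388.432) = 0.112.

0.112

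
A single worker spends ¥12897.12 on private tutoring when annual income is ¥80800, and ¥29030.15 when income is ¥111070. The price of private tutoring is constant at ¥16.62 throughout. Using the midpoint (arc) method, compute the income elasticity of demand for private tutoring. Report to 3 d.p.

With a constant price, Q₁ = 12897.12/16.62 = 776.000 and Q₂ = 29030.15/16.62 = 1746.700 (equivalently, work directly with expenditure since P cancels).
Midpoint %ΔQ = (29030.15 − 12897.12)/20963.64 = 0.76957; midpoint %ΔI = (111070 − 80800)/95935 = 0.31553.
η = 0.76957 / 0.31553 = 2.439.

2.439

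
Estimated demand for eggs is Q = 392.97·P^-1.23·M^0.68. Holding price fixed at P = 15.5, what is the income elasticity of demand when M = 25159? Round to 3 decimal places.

For a multiplicative demand Q = A·P^α·M^β, the income elasticity is β everywhere.
Here β = 0.68, so η = 0.680.

0.680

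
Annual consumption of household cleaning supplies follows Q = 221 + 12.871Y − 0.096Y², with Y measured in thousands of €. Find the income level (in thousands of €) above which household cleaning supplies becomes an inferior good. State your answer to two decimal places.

67.04

dQ/dY = 12.871 − 0.192Y.
The good is inferior where dQ/dY < 0. Setting dQ/dY = 0 gives Y = 12.871 / 0.192 = 67.04.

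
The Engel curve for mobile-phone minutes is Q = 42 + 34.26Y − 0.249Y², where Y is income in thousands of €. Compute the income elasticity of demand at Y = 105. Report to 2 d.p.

-2.12

At Y = 105: Q = 894.0750.
dQ/dY = 34.26 − 0.498Y = -18.03000.
η = (dQ/dY)·(Y/Q) = -18.03000 × (105/894.0750) = -2.12.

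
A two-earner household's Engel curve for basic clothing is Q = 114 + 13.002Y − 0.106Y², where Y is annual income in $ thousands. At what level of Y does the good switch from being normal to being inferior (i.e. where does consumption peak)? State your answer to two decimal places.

61.33

dQ/dY = 13.002 − 0.212Y.
The good is inferior where dQ/dY < 0. Setting dQ/dY = 0 gives Y = 13.002 / 0.212 = 61.33.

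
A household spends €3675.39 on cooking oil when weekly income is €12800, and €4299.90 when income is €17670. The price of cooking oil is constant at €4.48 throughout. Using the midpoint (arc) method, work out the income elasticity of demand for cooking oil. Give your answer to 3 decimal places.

0.490

With a constant price, Q₁ = 3675.39/4.48 = 820.400 and Q₂ = 4299.90/4.48 = 959.799 (equivalently, work directly with expenditure since P cancels).
Midpoint %ΔQ = (4299.90 − 3675.39)/3987.64 = 0.15661; midpoint %ΔI = (17670 − 12800)/15235 = 0.31966.
η = 0.15661 / 0.31966 = 0.490.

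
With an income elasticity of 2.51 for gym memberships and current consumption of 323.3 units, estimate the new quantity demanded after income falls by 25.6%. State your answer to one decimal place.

115.6

%ΔQ ≈ η × %ΔI = 2.51 × (-25.6%) = -64.256%.
New Q ≈ 323.3 × (1 − 0.64256) = 115.6.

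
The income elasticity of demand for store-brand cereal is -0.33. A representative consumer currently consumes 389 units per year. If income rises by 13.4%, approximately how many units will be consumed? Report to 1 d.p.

371.8

%ΔQ ≈ η × %ΔI = -0.33 × 13.4% = -4.422%.
New Q ≈ 389 × (1 − 0.04422) = 371.8.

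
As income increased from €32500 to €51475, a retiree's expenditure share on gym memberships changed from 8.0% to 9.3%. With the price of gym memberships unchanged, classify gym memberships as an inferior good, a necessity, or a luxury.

The budget share rises as income rises, so η > 1.

luxury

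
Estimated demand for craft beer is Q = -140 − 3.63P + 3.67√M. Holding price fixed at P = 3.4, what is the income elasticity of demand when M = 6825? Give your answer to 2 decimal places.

1.00

At P = 3.4, M = 6825: Q = 150.850.
Holding P constant, ∂Q/∂M = 3.67/(2√M) = 0.0222119.
η_M = (∂Q/∂M)·(M/Q) = 0.0222119 × (6825/150.850) = 1.00.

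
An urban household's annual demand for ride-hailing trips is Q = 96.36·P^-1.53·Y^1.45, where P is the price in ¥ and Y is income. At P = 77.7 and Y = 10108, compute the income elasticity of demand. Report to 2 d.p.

1.45

For a multiplicative demand Q = A·P^α·Y^β, the income elasticity is β everywhere.
Here β = 1.45, so η = 1.45.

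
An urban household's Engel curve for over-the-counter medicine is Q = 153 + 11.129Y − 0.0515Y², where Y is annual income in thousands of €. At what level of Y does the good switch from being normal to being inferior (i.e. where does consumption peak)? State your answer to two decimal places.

108.05

dQ/dY = 11.129 − 0.103Y.
The good is inferior where dQ/dY < 0. Setting dQ/dY = 0 gives Y = 11.129 / 0.103 = 108.05.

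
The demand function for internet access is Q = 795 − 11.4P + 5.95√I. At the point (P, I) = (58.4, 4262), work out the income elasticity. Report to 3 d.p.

0.375

At P = 58.4, I = 4262: Q = 517.680.
Holding P constant, ∂Q/∂I = 5.95/(2√I) = 0.0455701.
η_I = (∂Q/∂I)·(I/Q) = 0.0455701 × (4262/517.680) = 0.375.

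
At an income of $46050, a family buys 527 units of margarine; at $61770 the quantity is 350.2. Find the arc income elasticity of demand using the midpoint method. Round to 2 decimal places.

ΔQ = 350.2 − 527 = -176.8; midpoint Q̄ = (527 + 350.2)/2 = 438.6.
ΔI = 61770 − 46050 = 15720; midpoint Ī = (46050 + 61770)/2 = 53910.
η = (ΔQ/Q̄) ÷ (ΔI/Ī) = (-176.8/438.6) ÷ (15720/53910) = -1.38.

-1.38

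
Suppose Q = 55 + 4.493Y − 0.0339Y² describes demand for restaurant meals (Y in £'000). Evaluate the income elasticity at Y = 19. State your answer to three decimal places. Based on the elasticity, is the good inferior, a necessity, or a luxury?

At Y = 19: Q = 128.1291.
dQ/dY = 4.493 − 0.0678Y = 3.20480.
η = (dQ/dY)·(Y/Q) = 3.20480 × (19/128.1291) = 0.475.
0 < η < 1 ⇒ necessity.

0.475 (necessity)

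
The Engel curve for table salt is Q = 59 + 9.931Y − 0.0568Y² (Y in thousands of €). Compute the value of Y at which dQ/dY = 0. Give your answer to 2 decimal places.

87.42

dQ/dY = 9.931 − 0.1136Y.
The good is inferior where dQ/dY < 0. Setting dQ/dY = 0 gives Y = 9.931 / 0.1136 = 87.42.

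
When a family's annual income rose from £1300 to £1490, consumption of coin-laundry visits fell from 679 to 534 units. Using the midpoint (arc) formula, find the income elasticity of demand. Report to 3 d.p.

ΔQ = 534 − 679 = -145; midpoint Q̄ = (679 + 534)/2 = 606.5.
ΔI = 1490 − 1300 = 190; midpoint Ī = (1300 + 1490)/2 = 1395.
η = (ΔQ/Q̄) ÷ (ΔI/Ī) = (-145/606.5) ÷ (190/1395) = -1.755.

-1.755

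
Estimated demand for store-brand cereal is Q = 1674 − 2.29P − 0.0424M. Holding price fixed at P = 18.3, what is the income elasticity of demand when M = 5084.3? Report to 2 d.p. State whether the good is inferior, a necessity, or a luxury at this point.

-0.15 (inferior good)

At P = 18.3, M = 5084.3: Q = 1416.519.
Holding P constant, ∂Q/∂M = −0.0424.
η_M = (∂Q/∂M)·(M/Q) = -0.0424 × (5084.3/1416.519) = -0.15.
Since η < 0, this is an inferior good.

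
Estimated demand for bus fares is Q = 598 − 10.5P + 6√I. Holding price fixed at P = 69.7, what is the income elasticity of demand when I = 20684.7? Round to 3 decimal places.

At P = 69.7, I = 20684.7: Q = 729.081.
Holding P constant, ∂Q/∂I = 6/(2√I) = 0.0208592.
η_I = (∂Q/∂I)·(I/Q) = 0.0208592 × (20684.7/729.081) = 0.592.

0.592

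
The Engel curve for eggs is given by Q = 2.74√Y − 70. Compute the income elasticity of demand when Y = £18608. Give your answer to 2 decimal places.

At Y = 18608: Q = 303.767.
dQ/dY = 2.74/(2√Y) = 0.0100432 at this income.
η = (dQ/dY)·(Y/Q) = 0.0100432 × (18608/303.767) = 0.62.

0.62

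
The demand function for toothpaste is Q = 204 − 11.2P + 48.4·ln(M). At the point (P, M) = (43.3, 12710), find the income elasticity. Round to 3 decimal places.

At P = 43.3, M = 12710: Q = 176.427.
Holding P constant, ∂Q/∂M = 48.4/M = 0.00380803.
η_M = (∂Q/∂M)·(M/Q) = 0.00380803 × (12710/176.427) = 0.274.

0.274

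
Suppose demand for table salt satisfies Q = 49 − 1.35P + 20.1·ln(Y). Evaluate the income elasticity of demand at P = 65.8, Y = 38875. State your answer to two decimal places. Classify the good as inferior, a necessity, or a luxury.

0.12 (necessity)

At P = 65.8, Y = 38875: Q = 172.589.
Holding P constant, ∂Q/∂Y = 20.1/Y = 0.000517042.
η_Y = (∂Q/∂Y)·(Y/Q) = 0.000517042 × (38875/172.589) = 0.12.
Since 0 < η < 1, this is a necessity.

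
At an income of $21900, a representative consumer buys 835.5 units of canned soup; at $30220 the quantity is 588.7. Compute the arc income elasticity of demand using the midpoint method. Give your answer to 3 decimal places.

-1.086

ΔQ = 588.7 − 835.5 = -246.8; midpoint Q̄ = (835.5 + 588.7)/2 = 712.1.
ΔI = 30220 − 21900 = 8320; midpoint Ī = (21900 + 30220)/2 = 26060.
η = (ΔQ/Q̄) ÷ (ΔI/Ī) = (-246.8/712.1) ÷ (8320/26060) = -1.086.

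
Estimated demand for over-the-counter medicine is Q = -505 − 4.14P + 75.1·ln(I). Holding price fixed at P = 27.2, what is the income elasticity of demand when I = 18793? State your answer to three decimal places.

At P = 27.2, I = 18793: Q = 121.469.
Holding P constant, ∂Q/∂I = 75.1/I = 0.00399617.
η_I = (∂Q/∂I)·(I/Q) = 0.00399617 × (18793/121.469) = 0.618.

0.618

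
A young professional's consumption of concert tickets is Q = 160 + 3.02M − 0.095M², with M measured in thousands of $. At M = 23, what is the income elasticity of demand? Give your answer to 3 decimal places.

-0.173

At M = 23: Q = 179.2050.
dQ/dM = 3.02 − 0.19M = -1.35000.
η = (dQ/dM)·(M/Q) = -1.35000 × (23/179.2050) = -0.173.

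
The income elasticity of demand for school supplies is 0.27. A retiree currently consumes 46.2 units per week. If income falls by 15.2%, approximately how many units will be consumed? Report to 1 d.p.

%ΔQ ≈ η × %ΔI = 0.27 × (-15.2%) = -4.104%.
New Q ≈ 46.2 × (1 − 0.04104) = 44.3.

44.3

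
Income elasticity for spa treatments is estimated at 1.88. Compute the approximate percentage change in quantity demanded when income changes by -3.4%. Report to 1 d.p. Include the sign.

-6.4%

%ΔQ ≈ η × %ΔI = 1.88 × (-3.4%) = -6.4%.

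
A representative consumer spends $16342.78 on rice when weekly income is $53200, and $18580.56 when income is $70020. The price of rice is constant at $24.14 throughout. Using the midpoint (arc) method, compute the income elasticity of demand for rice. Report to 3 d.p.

With a constant price, Q₁ = 16342.78/24.14 = 677.000 and Q₂ = 18580.56/24.14 = 769.700 (equivalently, work directly with expenditure since P cancels).
Midpoint %ΔQ = (18580.56 − 16342.78)/17461.67 = 0.12815; midpoint %ΔI = (70020 − 53200)/61610 = 0.27301.
η = 0.12815 / 0.27301 = 0.469.

0.469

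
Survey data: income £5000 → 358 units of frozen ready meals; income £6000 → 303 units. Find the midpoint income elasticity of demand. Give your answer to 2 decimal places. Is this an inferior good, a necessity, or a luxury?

ΔQ = 303 − 358 = -55; midpoint Q̄ = (358 + 303)/2 = 330.5.
ΔI = 6000 − 5000 = 1000; midpoint Ī = (5000 + 6000)/2 = 5500.
η = (ΔQ/Q̄) ÷ (ΔI/Ī) = (-55/330.5) ÷ (1000/5500) = -0.92.
η < 0 ⇒ inferior good.

-0.92 (inferior good)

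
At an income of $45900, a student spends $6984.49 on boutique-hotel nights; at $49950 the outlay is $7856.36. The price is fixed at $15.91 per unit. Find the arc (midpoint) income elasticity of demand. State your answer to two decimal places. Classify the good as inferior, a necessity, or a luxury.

With a constant price, Q₁ = 6984.49/15.91 = 439.000 and Q₂ = 7856.36/15.91 = 493.800 (equivalently, work directly with expenditure since P cancels).
Midpoint %ΔQ = (7856.36 − 6984.49)/7420.42 = 0.11750; midpoint %ΔI = (49950 − 45900)/47925 = 0.08451.
η = 0.11750 / 0.08451 = 1.39.
η > 1 ⇒ luxury.

1.39 (luxury)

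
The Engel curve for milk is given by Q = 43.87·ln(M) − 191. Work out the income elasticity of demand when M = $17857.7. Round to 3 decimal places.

At M = 17857.7: Q = 238.496.
dQ/dM = 43.87/M = 0.00245664 at this income.
η = (dQ/dM)·(M/Q) = 0.00245664 × (17857.7/238.496) = 0.184.

0.184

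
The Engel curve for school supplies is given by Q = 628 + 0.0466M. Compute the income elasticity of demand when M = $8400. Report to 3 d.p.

At M = 8400: Q = 1019.440.
dQ/dM = 0.0466.
η = (dQ/dM)·(M/Q) = 0.0466 × (8400/1019.440) = 0.384.

0.384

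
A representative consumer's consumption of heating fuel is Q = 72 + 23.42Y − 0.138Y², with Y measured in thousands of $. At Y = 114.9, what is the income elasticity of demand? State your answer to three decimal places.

At Y = 114.9: Q = 941.0806.
dQ/dY = 23.42 − 0.276Y = -8.29240.
η = (dQ/dY)·(Y/Q) = -8.29240 × (114.9/941.0806) = -1.012.

-1.012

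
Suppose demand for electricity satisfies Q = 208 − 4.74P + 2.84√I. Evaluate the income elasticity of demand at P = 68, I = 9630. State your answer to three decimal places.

0.848

At P = 68, I = 9630: Q = 164.376.
Holding P constant, ∂Q/∂I = 2.84/(2√I) = 0.0144702.
η_I = (∂Q/∂I)·(I/Q) = 0.0144702 × (9630/164.376) = 0.848.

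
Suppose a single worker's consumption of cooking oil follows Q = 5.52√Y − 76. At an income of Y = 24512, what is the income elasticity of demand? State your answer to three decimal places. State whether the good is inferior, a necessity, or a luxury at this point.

0.548 (necessity)

At Y = 24512: Q = 788.228.
dQ/dY = 5.52/(2√Y) = 0.0176287 at this income.
η = (dQ/dY)·(Y/Q) = 0.0176287 × (24512/788.228) = 0.548.
Since 0 < η < 1, the good is a necessity.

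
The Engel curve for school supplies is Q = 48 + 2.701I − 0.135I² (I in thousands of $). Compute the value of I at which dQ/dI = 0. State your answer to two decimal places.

dQ/dI = 2.701 − 0.27I.
The good is inferior where dQ/dI < 0. Setting dQ/dI = 0 gives I = 2.701 / 0.27 = 10.00.

10.00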